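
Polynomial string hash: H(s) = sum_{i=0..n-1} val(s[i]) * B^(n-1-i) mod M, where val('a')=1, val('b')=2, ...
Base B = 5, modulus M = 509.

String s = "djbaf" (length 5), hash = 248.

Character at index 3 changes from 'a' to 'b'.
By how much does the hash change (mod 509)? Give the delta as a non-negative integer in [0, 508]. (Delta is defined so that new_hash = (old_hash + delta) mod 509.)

Delta formula: (val(new) - val(old)) * B^(n-1-k) mod M
  val('b') - val('a') = 2 - 1 = 1
  B^(n-1-k) = 5^1 mod 509 = 5
  Delta = 1 * 5 mod 509 = 5

Answer: 5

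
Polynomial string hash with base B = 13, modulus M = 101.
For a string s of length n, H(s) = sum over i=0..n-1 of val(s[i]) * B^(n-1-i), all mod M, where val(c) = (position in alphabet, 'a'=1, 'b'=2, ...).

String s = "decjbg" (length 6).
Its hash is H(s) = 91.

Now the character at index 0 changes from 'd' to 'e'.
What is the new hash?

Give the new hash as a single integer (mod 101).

Answer: 7

Derivation:
val('d') = 4, val('e') = 5
Position k = 0, exponent = n-1-k = 5
B^5 mod M = 13^5 mod 101 = 17
Delta = (5 - 4) * 17 mod 101 = 17
New hash = (91 + 17) mod 101 = 7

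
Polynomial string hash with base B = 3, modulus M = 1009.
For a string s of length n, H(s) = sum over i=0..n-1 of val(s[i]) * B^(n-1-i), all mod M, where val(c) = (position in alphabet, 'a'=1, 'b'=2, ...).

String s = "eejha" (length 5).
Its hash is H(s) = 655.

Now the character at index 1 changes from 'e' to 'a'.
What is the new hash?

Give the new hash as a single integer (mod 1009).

val('e') = 5, val('a') = 1
Position k = 1, exponent = n-1-k = 3
B^3 mod M = 3^3 mod 1009 = 27
Delta = (1 - 5) * 27 mod 1009 = 901
New hash = (655 + 901) mod 1009 = 547

Answer: 547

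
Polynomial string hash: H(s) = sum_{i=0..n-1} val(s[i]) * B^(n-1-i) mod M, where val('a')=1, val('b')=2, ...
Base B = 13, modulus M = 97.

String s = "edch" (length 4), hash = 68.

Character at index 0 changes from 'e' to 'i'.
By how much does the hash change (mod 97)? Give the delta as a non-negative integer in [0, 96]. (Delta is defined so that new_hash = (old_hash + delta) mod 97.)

Delta formula: (val(new) - val(old)) * B^(n-1-k) mod M
  val('i') - val('e') = 9 - 5 = 4
  B^(n-1-k) = 13^3 mod 97 = 63
  Delta = 4 * 63 mod 97 = 58

Answer: 58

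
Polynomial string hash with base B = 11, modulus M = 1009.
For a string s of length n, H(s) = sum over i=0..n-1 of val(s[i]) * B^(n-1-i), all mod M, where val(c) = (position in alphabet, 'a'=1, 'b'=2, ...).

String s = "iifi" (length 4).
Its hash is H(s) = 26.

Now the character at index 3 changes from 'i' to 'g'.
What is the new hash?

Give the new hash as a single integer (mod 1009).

Answer: 24

Derivation:
val('i') = 9, val('g') = 7
Position k = 3, exponent = n-1-k = 0
B^0 mod M = 11^0 mod 1009 = 1
Delta = (7 - 9) * 1 mod 1009 = 1007
New hash = (26 + 1007) mod 1009 = 24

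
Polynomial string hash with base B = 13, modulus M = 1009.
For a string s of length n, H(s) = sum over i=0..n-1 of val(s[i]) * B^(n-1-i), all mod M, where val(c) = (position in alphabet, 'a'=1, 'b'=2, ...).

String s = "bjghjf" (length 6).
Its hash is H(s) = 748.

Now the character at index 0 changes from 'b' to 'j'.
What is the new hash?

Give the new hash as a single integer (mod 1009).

Answer: 596

Derivation:
val('b') = 2, val('j') = 10
Position k = 0, exponent = n-1-k = 5
B^5 mod M = 13^5 mod 1009 = 990
Delta = (10 - 2) * 990 mod 1009 = 857
New hash = (748 + 857) mod 1009 = 596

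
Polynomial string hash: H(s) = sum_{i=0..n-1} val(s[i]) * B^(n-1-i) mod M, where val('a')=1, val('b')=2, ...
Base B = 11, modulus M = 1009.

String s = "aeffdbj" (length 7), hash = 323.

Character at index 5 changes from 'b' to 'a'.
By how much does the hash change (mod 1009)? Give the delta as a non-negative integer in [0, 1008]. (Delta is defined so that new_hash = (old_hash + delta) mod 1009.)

Delta formula: (val(new) - val(old)) * B^(n-1-k) mod M
  val('a') - val('b') = 1 - 2 = -1
  B^(n-1-k) = 11^1 mod 1009 = 11
  Delta = -1 * 11 mod 1009 = 998

Answer: 998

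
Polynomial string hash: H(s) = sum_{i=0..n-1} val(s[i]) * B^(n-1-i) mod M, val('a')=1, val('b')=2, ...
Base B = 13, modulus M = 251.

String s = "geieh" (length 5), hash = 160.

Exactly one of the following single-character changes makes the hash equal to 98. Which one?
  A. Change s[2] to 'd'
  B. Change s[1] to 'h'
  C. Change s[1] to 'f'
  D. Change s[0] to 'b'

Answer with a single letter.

Option A: s[2]='i'->'d', delta=(4-9)*13^2 mod 251 = 159, hash=160+159 mod 251 = 68
Option B: s[1]='e'->'h', delta=(8-5)*13^3 mod 251 = 65, hash=160+65 mod 251 = 225
Option C: s[1]='e'->'f', delta=(6-5)*13^3 mod 251 = 189, hash=160+189 mod 251 = 98 <-- target
Option D: s[0]='g'->'b', delta=(2-7)*13^4 mod 251 = 14, hash=160+14 mod 251 = 174

Answer: C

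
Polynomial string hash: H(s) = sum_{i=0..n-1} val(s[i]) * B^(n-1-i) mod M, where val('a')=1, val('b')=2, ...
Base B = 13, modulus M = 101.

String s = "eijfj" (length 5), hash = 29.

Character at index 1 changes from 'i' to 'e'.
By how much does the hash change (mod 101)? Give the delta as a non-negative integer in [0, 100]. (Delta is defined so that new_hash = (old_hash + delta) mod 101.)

Answer: 100

Derivation:
Delta formula: (val(new) - val(old)) * B^(n-1-k) mod M
  val('e') - val('i') = 5 - 9 = -4
  B^(n-1-k) = 13^3 mod 101 = 76
  Delta = -4 * 76 mod 101 = 100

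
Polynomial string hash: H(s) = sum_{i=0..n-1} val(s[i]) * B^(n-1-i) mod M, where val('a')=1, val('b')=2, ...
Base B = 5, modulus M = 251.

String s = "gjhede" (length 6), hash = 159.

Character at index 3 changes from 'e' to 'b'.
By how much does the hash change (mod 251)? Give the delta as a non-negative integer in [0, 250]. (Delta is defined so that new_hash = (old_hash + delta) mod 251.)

Delta formula: (val(new) - val(old)) * B^(n-1-k) mod M
  val('b') - val('e') = 2 - 5 = -3
  B^(n-1-k) = 5^2 mod 251 = 25
  Delta = -3 * 25 mod 251 = 176

Answer: 176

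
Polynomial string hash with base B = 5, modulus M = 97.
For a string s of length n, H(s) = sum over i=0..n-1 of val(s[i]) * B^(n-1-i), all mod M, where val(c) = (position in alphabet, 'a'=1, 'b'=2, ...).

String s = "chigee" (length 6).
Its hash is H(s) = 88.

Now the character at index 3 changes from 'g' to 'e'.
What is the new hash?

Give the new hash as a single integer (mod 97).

val('g') = 7, val('e') = 5
Position k = 3, exponent = n-1-k = 2
B^2 mod M = 5^2 mod 97 = 25
Delta = (5 - 7) * 25 mod 97 = 47
New hash = (88 + 47) mod 97 = 38

Answer: 38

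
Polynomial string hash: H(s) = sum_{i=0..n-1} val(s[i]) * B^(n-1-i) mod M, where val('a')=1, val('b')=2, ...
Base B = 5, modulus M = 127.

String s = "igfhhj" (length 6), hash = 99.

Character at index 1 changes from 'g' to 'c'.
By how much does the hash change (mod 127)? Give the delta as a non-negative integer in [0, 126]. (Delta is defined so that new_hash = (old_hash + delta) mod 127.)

Delta formula: (val(new) - val(old)) * B^(n-1-k) mod M
  val('c') - val('g') = 3 - 7 = -4
  B^(n-1-k) = 5^4 mod 127 = 117
  Delta = -4 * 117 mod 127 = 40

Answer: 40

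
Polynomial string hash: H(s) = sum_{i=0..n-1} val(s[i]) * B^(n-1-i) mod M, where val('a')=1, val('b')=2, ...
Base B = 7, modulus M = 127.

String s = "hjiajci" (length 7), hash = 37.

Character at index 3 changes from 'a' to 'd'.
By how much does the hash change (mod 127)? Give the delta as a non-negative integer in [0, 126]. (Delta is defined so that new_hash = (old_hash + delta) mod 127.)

Delta formula: (val(new) - val(old)) * B^(n-1-k) mod M
  val('d') - val('a') = 4 - 1 = 3
  B^(n-1-k) = 7^3 mod 127 = 89
  Delta = 3 * 89 mod 127 = 13

Answer: 13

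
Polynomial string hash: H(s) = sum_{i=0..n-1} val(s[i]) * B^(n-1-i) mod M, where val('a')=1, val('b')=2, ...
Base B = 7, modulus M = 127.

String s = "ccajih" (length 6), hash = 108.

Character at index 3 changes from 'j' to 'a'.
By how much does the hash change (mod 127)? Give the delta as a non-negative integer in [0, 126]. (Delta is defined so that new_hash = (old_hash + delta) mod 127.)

Delta formula: (val(new) - val(old)) * B^(n-1-k) mod M
  val('a') - val('j') = 1 - 10 = -9
  B^(n-1-k) = 7^2 mod 127 = 49
  Delta = -9 * 49 mod 127 = 67

Answer: 67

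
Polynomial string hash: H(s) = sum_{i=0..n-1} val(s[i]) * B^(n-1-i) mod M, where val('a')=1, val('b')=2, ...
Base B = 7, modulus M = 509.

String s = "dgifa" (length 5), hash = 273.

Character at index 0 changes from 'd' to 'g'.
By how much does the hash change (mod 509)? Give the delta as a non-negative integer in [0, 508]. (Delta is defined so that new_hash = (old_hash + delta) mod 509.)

Answer: 77

Derivation:
Delta formula: (val(new) - val(old)) * B^(n-1-k) mod M
  val('g') - val('d') = 7 - 4 = 3
  B^(n-1-k) = 7^4 mod 509 = 365
  Delta = 3 * 365 mod 509 = 77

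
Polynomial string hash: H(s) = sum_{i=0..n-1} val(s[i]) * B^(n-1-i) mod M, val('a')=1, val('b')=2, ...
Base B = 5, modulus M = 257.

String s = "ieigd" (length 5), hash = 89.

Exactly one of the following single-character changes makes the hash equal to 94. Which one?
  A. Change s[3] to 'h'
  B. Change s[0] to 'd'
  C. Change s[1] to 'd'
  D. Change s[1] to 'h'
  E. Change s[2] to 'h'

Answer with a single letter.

Answer: A

Derivation:
Option A: s[3]='g'->'h', delta=(8-7)*5^1 mod 257 = 5, hash=89+5 mod 257 = 94 <-- target
Option B: s[0]='i'->'d', delta=(4-9)*5^4 mod 257 = 216, hash=89+216 mod 257 = 48
Option C: s[1]='e'->'d', delta=(4-5)*5^3 mod 257 = 132, hash=89+132 mod 257 = 221
Option D: s[1]='e'->'h', delta=(8-5)*5^3 mod 257 = 118, hash=89+118 mod 257 = 207
Option E: s[2]='i'->'h', delta=(8-9)*5^2 mod 257 = 232, hash=89+232 mod 257 = 64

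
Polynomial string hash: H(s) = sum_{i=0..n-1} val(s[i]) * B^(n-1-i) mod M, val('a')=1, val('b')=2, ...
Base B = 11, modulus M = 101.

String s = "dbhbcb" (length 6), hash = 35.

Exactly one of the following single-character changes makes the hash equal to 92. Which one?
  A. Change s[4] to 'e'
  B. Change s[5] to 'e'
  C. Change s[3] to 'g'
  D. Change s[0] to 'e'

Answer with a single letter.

Option A: s[4]='c'->'e', delta=(5-3)*11^1 mod 101 = 22, hash=35+22 mod 101 = 57
Option B: s[5]='b'->'e', delta=(5-2)*11^0 mod 101 = 3, hash=35+3 mod 101 = 38
Option C: s[3]='b'->'g', delta=(7-2)*11^2 mod 101 = 100, hash=35+100 mod 101 = 34
Option D: s[0]='d'->'e', delta=(5-4)*11^5 mod 101 = 57, hash=35+57 mod 101 = 92 <-- target

Answer: D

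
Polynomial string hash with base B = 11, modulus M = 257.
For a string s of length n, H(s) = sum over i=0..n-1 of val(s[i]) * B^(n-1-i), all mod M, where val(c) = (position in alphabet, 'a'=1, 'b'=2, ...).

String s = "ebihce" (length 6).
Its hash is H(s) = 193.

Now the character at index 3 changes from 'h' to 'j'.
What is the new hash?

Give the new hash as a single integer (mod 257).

val('h') = 8, val('j') = 10
Position k = 3, exponent = n-1-k = 2
B^2 mod M = 11^2 mod 257 = 121
Delta = (10 - 8) * 121 mod 257 = 242
New hash = (193 + 242) mod 257 = 178

Answer: 178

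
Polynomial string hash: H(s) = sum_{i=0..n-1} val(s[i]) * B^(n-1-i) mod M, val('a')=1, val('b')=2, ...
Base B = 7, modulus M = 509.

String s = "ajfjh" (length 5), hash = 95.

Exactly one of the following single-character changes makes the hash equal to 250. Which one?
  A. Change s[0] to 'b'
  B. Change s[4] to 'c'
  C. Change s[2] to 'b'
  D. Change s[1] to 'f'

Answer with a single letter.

Answer: D

Derivation:
Option A: s[0]='a'->'b', delta=(2-1)*7^4 mod 509 = 365, hash=95+365 mod 509 = 460
Option B: s[4]='h'->'c', delta=(3-8)*7^0 mod 509 = 504, hash=95+504 mod 509 = 90
Option C: s[2]='f'->'b', delta=(2-6)*7^2 mod 509 = 313, hash=95+313 mod 509 = 408
Option D: s[1]='j'->'f', delta=(6-10)*7^3 mod 509 = 155, hash=95+155 mod 509 = 250 <-- target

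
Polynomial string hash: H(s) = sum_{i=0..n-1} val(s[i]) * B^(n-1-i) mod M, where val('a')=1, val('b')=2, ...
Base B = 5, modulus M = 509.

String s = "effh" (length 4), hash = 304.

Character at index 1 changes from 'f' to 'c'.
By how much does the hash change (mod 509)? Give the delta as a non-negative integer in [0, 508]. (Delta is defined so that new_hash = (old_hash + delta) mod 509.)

Answer: 434

Derivation:
Delta formula: (val(new) - val(old)) * B^(n-1-k) mod M
  val('c') - val('f') = 3 - 6 = -3
  B^(n-1-k) = 5^2 mod 509 = 25
  Delta = -3 * 25 mod 509 = 434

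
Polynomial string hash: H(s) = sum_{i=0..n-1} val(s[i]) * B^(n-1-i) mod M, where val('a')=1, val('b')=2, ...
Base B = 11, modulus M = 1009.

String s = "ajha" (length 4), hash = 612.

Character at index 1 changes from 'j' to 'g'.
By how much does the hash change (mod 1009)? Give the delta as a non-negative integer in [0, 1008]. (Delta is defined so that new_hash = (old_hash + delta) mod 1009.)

Answer: 646

Derivation:
Delta formula: (val(new) - val(old)) * B^(n-1-k) mod M
  val('g') - val('j') = 7 - 10 = -3
  B^(n-1-k) = 11^2 mod 1009 = 121
  Delta = -3 * 121 mod 1009 = 646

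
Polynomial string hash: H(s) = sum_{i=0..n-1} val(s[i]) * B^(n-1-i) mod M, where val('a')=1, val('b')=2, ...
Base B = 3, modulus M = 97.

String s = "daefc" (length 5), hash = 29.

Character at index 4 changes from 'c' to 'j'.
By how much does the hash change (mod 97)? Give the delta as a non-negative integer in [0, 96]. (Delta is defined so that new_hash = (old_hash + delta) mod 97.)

Delta formula: (val(new) - val(old)) * B^(n-1-k) mod M
  val('j') - val('c') = 10 - 3 = 7
  B^(n-1-k) = 3^0 mod 97 = 1
  Delta = 7 * 1 mod 97 = 7

Answer: 7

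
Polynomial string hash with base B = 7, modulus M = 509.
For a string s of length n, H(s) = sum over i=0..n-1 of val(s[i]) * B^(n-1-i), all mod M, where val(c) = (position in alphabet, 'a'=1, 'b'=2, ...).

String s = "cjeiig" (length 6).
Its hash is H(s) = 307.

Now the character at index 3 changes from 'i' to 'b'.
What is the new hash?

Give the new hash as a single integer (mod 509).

val('i') = 9, val('b') = 2
Position k = 3, exponent = n-1-k = 2
B^2 mod M = 7^2 mod 509 = 49
Delta = (2 - 9) * 49 mod 509 = 166
New hash = (307 + 166) mod 509 = 473

Answer: 473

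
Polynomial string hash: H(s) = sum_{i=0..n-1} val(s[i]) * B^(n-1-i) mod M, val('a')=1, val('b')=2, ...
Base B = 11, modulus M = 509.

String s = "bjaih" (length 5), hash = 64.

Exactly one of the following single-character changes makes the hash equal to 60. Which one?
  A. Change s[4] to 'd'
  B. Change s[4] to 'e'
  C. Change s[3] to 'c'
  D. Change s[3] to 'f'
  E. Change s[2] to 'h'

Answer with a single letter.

Option A: s[4]='h'->'d', delta=(4-8)*11^0 mod 509 = 505, hash=64+505 mod 509 = 60 <-- target
Option B: s[4]='h'->'e', delta=(5-8)*11^0 mod 509 = 506, hash=64+506 mod 509 = 61
Option C: s[3]='i'->'c', delta=(3-9)*11^1 mod 509 = 443, hash=64+443 mod 509 = 507
Option D: s[3]='i'->'f', delta=(6-9)*11^1 mod 509 = 476, hash=64+476 mod 509 = 31
Option E: s[2]='a'->'h', delta=(8-1)*11^2 mod 509 = 338, hash=64+338 mod 509 = 402

Answer: A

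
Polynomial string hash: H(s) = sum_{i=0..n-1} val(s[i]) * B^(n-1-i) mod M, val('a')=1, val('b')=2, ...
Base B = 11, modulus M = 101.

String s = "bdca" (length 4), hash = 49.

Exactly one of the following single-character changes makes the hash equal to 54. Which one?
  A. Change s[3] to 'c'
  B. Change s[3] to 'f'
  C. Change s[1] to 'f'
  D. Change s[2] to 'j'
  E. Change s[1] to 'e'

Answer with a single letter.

Option A: s[3]='a'->'c', delta=(3-1)*11^0 mod 101 = 2, hash=49+2 mod 101 = 51
Option B: s[3]='a'->'f', delta=(6-1)*11^0 mod 101 = 5, hash=49+5 mod 101 = 54 <-- target
Option C: s[1]='d'->'f', delta=(6-4)*11^2 mod 101 = 40, hash=49+40 mod 101 = 89
Option D: s[2]='c'->'j', delta=(10-3)*11^1 mod 101 = 77, hash=49+77 mod 101 = 25
Option E: s[1]='d'->'e', delta=(5-4)*11^2 mod 101 = 20, hash=49+20 mod 101 = 69

Answer: B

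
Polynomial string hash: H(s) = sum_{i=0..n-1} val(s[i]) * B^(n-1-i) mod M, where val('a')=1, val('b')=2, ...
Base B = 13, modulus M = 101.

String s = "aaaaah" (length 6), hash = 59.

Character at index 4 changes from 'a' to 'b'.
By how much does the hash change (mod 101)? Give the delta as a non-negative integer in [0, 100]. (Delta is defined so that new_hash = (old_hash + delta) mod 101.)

Answer: 13

Derivation:
Delta formula: (val(new) - val(old)) * B^(n-1-k) mod M
  val('b') - val('a') = 2 - 1 = 1
  B^(n-1-k) = 13^1 mod 101 = 13
  Delta = 1 * 13 mod 101 = 13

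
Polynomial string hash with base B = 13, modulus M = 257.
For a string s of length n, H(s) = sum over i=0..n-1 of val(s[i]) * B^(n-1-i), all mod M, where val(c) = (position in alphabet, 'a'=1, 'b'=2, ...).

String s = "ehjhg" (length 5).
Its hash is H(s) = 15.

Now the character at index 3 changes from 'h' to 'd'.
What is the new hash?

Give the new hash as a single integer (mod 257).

Answer: 220

Derivation:
val('h') = 8, val('d') = 4
Position k = 3, exponent = n-1-k = 1
B^1 mod M = 13^1 mod 257 = 13
Delta = (4 - 8) * 13 mod 257 = 205
New hash = (15 + 205) mod 257 = 220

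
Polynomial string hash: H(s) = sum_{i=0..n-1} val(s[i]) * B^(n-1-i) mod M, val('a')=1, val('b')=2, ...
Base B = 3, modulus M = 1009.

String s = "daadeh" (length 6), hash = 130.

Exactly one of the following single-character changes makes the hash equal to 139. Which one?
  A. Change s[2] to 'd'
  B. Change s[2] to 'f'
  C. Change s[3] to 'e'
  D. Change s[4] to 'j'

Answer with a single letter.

Answer: C

Derivation:
Option A: s[2]='a'->'d', delta=(4-1)*3^3 mod 1009 = 81, hash=130+81 mod 1009 = 211
Option B: s[2]='a'->'f', delta=(6-1)*3^3 mod 1009 = 135, hash=130+135 mod 1009 = 265
Option C: s[3]='d'->'e', delta=(5-4)*3^2 mod 1009 = 9, hash=130+9 mod 1009 = 139 <-- target
Option D: s[4]='e'->'j', delta=(10-5)*3^1 mod 1009 = 15, hash=130+15 mod 1009 = 145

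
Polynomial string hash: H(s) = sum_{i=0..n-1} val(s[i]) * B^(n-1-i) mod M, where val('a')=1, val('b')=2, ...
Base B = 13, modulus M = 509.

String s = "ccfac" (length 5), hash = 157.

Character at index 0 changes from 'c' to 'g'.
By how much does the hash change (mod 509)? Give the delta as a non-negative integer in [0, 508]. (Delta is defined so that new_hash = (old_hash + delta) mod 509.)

Answer: 228

Derivation:
Delta formula: (val(new) - val(old)) * B^(n-1-k) mod M
  val('g') - val('c') = 7 - 3 = 4
  B^(n-1-k) = 13^4 mod 509 = 57
  Delta = 4 * 57 mod 509 = 228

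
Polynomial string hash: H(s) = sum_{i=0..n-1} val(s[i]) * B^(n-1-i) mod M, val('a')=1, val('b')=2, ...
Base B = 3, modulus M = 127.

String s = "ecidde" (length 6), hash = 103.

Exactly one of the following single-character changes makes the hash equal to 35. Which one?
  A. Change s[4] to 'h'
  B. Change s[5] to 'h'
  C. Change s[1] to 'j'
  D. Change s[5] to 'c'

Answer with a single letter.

Option A: s[4]='d'->'h', delta=(8-4)*3^1 mod 127 = 12, hash=103+12 mod 127 = 115
Option B: s[5]='e'->'h', delta=(8-5)*3^0 mod 127 = 3, hash=103+3 mod 127 = 106
Option C: s[1]='c'->'j', delta=(10-3)*3^4 mod 127 = 59, hash=103+59 mod 127 = 35 <-- target
Option D: s[5]='e'->'c', delta=(3-5)*3^0 mod 127 = 125, hash=103+125 mod 127 = 101

Answer: C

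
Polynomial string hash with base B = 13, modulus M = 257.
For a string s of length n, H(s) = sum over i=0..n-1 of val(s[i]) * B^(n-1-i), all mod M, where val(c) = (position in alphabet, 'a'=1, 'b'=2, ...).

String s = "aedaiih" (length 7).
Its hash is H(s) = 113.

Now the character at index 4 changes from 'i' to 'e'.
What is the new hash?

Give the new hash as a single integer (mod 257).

val('i') = 9, val('e') = 5
Position k = 4, exponent = n-1-k = 2
B^2 mod M = 13^2 mod 257 = 169
Delta = (5 - 9) * 169 mod 257 = 95
New hash = (113 + 95) mod 257 = 208

Answer: 208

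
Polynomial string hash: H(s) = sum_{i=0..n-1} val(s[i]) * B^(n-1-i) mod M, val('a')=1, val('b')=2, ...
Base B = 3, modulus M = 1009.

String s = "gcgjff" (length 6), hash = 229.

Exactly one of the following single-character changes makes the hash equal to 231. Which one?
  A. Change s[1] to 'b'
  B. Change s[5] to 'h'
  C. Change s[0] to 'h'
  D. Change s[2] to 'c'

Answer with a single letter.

Answer: B

Derivation:
Option A: s[1]='c'->'b', delta=(2-3)*3^4 mod 1009 = 928, hash=229+928 mod 1009 = 148
Option B: s[5]='f'->'h', delta=(8-6)*3^0 mod 1009 = 2, hash=229+2 mod 1009 = 231 <-- target
Option C: s[0]='g'->'h', delta=(8-7)*3^5 mod 1009 = 243, hash=229+243 mod 1009 = 472
Option D: s[2]='g'->'c', delta=(3-7)*3^3 mod 1009 = 901, hash=229+901 mod 1009 = 121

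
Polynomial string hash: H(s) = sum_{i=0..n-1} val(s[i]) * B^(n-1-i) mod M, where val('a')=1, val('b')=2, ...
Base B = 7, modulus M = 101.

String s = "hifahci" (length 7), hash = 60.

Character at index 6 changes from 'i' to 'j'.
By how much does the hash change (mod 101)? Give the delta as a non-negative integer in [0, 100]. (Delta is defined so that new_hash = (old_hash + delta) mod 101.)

Answer: 1

Derivation:
Delta formula: (val(new) - val(old)) * B^(n-1-k) mod M
  val('j') - val('i') = 10 - 9 = 1
  B^(n-1-k) = 7^0 mod 101 = 1
  Delta = 1 * 1 mod 101 = 1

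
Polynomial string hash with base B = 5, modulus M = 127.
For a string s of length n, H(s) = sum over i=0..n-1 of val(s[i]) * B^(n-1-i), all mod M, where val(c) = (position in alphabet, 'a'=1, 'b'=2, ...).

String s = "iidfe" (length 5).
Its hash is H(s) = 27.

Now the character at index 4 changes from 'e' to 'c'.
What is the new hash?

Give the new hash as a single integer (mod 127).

Answer: 25

Derivation:
val('e') = 5, val('c') = 3
Position k = 4, exponent = n-1-k = 0
B^0 mod M = 5^0 mod 127 = 1
Delta = (3 - 5) * 1 mod 127 = 125
New hash = (27 + 125) mod 127 = 25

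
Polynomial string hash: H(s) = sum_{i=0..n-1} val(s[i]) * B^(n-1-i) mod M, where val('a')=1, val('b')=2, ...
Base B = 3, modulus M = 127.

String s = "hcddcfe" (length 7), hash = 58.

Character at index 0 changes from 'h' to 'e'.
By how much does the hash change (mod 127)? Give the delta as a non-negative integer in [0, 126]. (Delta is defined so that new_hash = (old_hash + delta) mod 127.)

Delta formula: (val(new) - val(old)) * B^(n-1-k) mod M
  val('e') - val('h') = 5 - 8 = -3
  B^(n-1-k) = 3^6 mod 127 = 94
  Delta = -3 * 94 mod 127 = 99

Answer: 99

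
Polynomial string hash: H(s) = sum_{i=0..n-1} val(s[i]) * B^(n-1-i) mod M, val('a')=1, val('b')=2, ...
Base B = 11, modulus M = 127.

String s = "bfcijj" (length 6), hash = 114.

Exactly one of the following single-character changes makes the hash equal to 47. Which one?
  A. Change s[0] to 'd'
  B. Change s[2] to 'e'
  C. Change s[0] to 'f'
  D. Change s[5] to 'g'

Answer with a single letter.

Answer: C

Derivation:
Option A: s[0]='b'->'d', delta=(4-2)*11^5 mod 127 = 30, hash=114+30 mod 127 = 17
Option B: s[2]='c'->'e', delta=(5-3)*11^3 mod 127 = 122, hash=114+122 mod 127 = 109
Option C: s[0]='b'->'f', delta=(6-2)*11^5 mod 127 = 60, hash=114+60 mod 127 = 47 <-- target
Option D: s[5]='j'->'g', delta=(7-10)*11^0 mod 127 = 124, hash=114+124 mod 127 = 111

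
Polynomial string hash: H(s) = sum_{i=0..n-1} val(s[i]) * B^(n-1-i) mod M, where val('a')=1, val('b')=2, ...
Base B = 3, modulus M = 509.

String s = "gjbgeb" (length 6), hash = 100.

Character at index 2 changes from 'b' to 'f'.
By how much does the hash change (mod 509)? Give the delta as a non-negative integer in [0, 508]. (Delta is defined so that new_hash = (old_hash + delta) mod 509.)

Answer: 108

Derivation:
Delta formula: (val(new) - val(old)) * B^(n-1-k) mod M
  val('f') - val('b') = 6 - 2 = 4
  B^(n-1-k) = 3^3 mod 509 = 27
  Delta = 4 * 27 mod 509 = 108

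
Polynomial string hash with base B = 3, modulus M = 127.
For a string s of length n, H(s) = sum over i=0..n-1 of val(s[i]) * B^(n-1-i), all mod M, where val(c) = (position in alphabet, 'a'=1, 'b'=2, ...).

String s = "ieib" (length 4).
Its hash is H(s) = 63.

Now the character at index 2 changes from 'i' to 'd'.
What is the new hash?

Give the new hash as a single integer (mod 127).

val('i') = 9, val('d') = 4
Position k = 2, exponent = n-1-k = 1
B^1 mod M = 3^1 mod 127 = 3
Delta = (4 - 9) * 3 mod 127 = 112
New hash = (63 + 112) mod 127 = 48

Answer: 48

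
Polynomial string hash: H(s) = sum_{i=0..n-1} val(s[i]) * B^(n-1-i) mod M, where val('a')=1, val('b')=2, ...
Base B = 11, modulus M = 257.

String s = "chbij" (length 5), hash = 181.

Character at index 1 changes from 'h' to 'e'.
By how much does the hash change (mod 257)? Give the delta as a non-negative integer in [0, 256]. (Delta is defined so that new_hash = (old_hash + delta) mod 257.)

Delta formula: (val(new) - val(old)) * B^(n-1-k) mod M
  val('e') - val('h') = 5 - 8 = -3
  B^(n-1-k) = 11^3 mod 257 = 46
  Delta = -3 * 46 mod 257 = 119

Answer: 119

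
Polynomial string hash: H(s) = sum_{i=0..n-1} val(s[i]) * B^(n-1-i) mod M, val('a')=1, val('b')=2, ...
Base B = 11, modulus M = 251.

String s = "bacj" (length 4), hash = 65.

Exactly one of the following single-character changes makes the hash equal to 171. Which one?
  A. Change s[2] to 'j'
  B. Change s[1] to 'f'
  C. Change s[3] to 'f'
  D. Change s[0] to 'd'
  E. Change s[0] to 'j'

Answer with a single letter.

Option A: s[2]='c'->'j', delta=(10-3)*11^1 mod 251 = 77, hash=65+77 mod 251 = 142
Option B: s[1]='a'->'f', delta=(6-1)*11^2 mod 251 = 103, hash=65+103 mod 251 = 168
Option C: s[3]='j'->'f', delta=(6-10)*11^0 mod 251 = 247, hash=65+247 mod 251 = 61
Option D: s[0]='b'->'d', delta=(4-2)*11^3 mod 251 = 152, hash=65+152 mod 251 = 217
Option E: s[0]='b'->'j', delta=(10-2)*11^3 mod 251 = 106, hash=65+106 mod 251 = 171 <-- target

Answer: E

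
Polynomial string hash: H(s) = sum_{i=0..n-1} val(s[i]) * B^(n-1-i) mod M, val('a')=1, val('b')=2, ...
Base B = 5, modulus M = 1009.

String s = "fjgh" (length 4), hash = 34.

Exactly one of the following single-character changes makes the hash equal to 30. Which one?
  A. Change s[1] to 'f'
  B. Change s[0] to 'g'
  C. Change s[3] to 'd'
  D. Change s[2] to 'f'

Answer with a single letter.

Answer: C

Derivation:
Option A: s[1]='j'->'f', delta=(6-10)*5^2 mod 1009 = 909, hash=34+909 mod 1009 = 943
Option B: s[0]='f'->'g', delta=(7-6)*5^3 mod 1009 = 125, hash=34+125 mod 1009 = 159
Option C: s[3]='h'->'d', delta=(4-8)*5^0 mod 1009 = 1005, hash=34+1005 mod 1009 = 30 <-- target
Option D: s[2]='g'->'f', delta=(6-7)*5^1 mod 1009 = 1004, hash=34+1004 mod 1009 = 29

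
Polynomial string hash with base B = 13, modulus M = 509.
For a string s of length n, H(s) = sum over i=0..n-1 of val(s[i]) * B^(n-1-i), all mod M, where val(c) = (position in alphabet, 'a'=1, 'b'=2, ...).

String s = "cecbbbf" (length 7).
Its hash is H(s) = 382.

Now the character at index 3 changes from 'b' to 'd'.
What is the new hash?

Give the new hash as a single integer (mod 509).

val('b') = 2, val('d') = 4
Position k = 3, exponent = n-1-k = 3
B^3 mod M = 13^3 mod 509 = 161
Delta = (4 - 2) * 161 mod 509 = 322
New hash = (382 + 322) mod 509 = 195

Answer: 195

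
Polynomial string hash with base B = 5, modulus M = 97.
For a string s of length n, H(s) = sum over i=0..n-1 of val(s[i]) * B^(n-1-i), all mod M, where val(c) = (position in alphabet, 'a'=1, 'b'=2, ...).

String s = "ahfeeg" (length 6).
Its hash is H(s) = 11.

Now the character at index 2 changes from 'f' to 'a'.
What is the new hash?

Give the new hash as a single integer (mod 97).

Answer: 65

Derivation:
val('f') = 6, val('a') = 1
Position k = 2, exponent = n-1-k = 3
B^3 mod M = 5^3 mod 97 = 28
Delta = (1 - 6) * 28 mod 97 = 54
New hash = (11 + 54) mod 97 = 65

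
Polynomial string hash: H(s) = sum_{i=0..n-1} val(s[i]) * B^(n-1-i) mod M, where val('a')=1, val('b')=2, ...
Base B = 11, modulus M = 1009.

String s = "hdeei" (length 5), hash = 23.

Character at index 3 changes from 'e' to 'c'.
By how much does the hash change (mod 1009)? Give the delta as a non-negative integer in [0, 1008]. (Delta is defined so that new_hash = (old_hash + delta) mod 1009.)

Delta formula: (val(new) - val(old)) * B^(n-1-k) mod M
  val('c') - val('e') = 3 - 5 = -2
  B^(n-1-k) = 11^1 mod 1009 = 11
  Delta = -2 * 11 mod 1009 = 987

Answer: 987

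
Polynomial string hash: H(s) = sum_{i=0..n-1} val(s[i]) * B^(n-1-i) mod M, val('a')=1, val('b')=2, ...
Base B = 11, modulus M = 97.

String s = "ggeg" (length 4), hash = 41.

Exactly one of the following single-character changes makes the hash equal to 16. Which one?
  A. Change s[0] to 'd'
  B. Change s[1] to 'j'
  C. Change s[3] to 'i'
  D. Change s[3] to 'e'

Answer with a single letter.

Option A: s[0]='g'->'d', delta=(4-7)*11^3 mod 97 = 81, hash=41+81 mod 97 = 25
Option B: s[1]='g'->'j', delta=(10-7)*11^2 mod 97 = 72, hash=41+72 mod 97 = 16 <-- target
Option C: s[3]='g'->'i', delta=(9-7)*11^0 mod 97 = 2, hash=41+2 mod 97 = 43
Option D: s[3]='g'->'e', delta=(5-7)*11^0 mod 97 = 95, hash=41+95 mod 97 = 39

Answer: B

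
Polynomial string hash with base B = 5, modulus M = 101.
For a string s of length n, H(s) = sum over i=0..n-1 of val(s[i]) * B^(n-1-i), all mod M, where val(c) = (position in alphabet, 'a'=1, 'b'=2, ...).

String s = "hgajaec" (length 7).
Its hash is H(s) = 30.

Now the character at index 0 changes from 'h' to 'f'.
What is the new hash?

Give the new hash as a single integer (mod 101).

val('h') = 8, val('f') = 6
Position k = 0, exponent = n-1-k = 6
B^6 mod M = 5^6 mod 101 = 71
Delta = (6 - 8) * 71 mod 101 = 60
New hash = (30 + 60) mod 101 = 90

Answer: 90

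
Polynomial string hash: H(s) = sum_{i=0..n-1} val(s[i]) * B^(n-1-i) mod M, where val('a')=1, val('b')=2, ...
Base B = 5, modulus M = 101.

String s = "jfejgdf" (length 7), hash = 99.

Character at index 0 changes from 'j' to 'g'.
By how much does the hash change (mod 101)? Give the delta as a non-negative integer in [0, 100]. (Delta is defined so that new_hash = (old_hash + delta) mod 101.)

Delta formula: (val(new) - val(old)) * B^(n-1-k) mod M
  val('g') - val('j') = 7 - 10 = -3
  B^(n-1-k) = 5^6 mod 101 = 71
  Delta = -3 * 71 mod 101 = 90

Answer: 90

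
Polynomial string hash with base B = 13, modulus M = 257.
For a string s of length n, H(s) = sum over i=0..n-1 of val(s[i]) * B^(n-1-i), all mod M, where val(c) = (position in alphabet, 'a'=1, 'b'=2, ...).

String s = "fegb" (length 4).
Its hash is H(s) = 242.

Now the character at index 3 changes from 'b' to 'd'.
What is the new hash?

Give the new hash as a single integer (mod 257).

val('b') = 2, val('d') = 4
Position k = 3, exponent = n-1-k = 0
B^0 mod M = 13^0 mod 257 = 1
Delta = (4 - 2) * 1 mod 257 = 2
New hash = (242 + 2) mod 257 = 244

Answer: 244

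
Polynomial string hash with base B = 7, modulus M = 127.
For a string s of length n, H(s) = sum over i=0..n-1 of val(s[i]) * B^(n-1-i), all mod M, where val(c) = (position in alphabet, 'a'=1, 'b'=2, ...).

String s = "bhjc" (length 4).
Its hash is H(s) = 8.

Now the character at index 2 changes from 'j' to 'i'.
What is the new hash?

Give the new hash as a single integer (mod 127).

val('j') = 10, val('i') = 9
Position k = 2, exponent = n-1-k = 1
B^1 mod M = 7^1 mod 127 = 7
Delta = (9 - 10) * 7 mod 127 = 120
New hash = (8 + 120) mod 127 = 1

Answer: 1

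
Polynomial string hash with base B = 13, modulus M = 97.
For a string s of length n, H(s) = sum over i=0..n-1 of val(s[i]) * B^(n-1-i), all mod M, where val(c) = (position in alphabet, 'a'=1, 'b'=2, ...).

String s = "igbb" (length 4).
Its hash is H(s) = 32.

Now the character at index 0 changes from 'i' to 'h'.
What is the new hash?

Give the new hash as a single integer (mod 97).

val('i') = 9, val('h') = 8
Position k = 0, exponent = n-1-k = 3
B^3 mod M = 13^3 mod 97 = 63
Delta = (8 - 9) * 63 mod 97 = 34
New hash = (32 + 34) mod 97 = 66

Answer: 66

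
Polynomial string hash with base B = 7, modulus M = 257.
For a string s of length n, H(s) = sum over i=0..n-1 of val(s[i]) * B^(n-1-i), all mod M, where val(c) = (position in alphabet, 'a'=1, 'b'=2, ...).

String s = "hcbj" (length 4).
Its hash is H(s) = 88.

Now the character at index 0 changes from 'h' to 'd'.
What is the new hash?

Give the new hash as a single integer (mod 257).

val('h') = 8, val('d') = 4
Position k = 0, exponent = n-1-k = 3
B^3 mod M = 7^3 mod 257 = 86
Delta = (4 - 8) * 86 mod 257 = 170
New hash = (88 + 170) mod 257 = 1

Answer: 1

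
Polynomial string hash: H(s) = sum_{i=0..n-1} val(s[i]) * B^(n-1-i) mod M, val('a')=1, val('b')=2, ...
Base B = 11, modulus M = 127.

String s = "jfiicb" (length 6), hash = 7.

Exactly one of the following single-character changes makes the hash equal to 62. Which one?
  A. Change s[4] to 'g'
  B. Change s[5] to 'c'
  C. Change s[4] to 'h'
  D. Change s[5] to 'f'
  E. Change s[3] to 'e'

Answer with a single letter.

Option A: s[4]='c'->'g', delta=(7-3)*11^1 mod 127 = 44, hash=7+44 mod 127 = 51
Option B: s[5]='b'->'c', delta=(3-2)*11^0 mod 127 = 1, hash=7+1 mod 127 = 8
Option C: s[4]='c'->'h', delta=(8-3)*11^1 mod 127 = 55, hash=7+55 mod 127 = 62 <-- target
Option D: s[5]='b'->'f', delta=(6-2)*11^0 mod 127 = 4, hash=7+4 mod 127 = 11
Option E: s[3]='i'->'e', delta=(5-9)*11^2 mod 127 = 24, hash=7+24 mod 127 = 31

Answer: C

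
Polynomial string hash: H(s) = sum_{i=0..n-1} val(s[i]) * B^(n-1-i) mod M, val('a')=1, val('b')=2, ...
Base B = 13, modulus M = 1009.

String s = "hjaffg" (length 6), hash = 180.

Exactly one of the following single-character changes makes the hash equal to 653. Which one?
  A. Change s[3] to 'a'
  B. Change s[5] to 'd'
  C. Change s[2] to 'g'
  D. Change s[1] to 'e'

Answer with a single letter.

Answer: D

Derivation:
Option A: s[3]='f'->'a', delta=(1-6)*13^2 mod 1009 = 164, hash=180+164 mod 1009 = 344
Option B: s[5]='g'->'d', delta=(4-7)*13^0 mod 1009 = 1006, hash=180+1006 mod 1009 = 177
Option C: s[2]='a'->'g', delta=(7-1)*13^3 mod 1009 = 65, hash=180+65 mod 1009 = 245
Option D: s[1]='j'->'e', delta=(5-10)*13^4 mod 1009 = 473, hash=180+473 mod 1009 = 653 <-- target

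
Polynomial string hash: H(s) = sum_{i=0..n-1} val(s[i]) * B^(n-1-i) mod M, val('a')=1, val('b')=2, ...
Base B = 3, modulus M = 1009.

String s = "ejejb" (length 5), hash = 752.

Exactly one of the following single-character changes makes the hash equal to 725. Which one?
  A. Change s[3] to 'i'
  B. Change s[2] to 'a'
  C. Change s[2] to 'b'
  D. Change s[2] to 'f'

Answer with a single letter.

Option A: s[3]='j'->'i', delta=(9-10)*3^1 mod 1009 = 1006, hash=752+1006 mod 1009 = 749
Option B: s[2]='e'->'a', delta=(1-5)*3^2 mod 1009 = 973, hash=752+973 mod 1009 = 716
Option C: s[2]='e'->'b', delta=(2-5)*3^2 mod 1009 = 982, hash=752+982 mod 1009 = 725 <-- target
Option D: s[2]='e'->'f', delta=(6-5)*3^2 mod 1009 = 9, hash=752+9 mod 1009 = 761

Answer: C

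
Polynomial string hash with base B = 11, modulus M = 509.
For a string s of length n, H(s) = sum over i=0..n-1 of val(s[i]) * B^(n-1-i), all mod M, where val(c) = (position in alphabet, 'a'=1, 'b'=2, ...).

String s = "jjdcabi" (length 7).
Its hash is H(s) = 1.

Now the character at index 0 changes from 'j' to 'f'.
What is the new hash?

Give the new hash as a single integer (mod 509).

Answer: 55

Derivation:
val('j') = 10, val('f') = 6
Position k = 0, exponent = n-1-k = 6
B^6 mod M = 11^6 mod 509 = 241
Delta = (6 - 10) * 241 mod 509 = 54
New hash = (1 + 54) mod 509 = 55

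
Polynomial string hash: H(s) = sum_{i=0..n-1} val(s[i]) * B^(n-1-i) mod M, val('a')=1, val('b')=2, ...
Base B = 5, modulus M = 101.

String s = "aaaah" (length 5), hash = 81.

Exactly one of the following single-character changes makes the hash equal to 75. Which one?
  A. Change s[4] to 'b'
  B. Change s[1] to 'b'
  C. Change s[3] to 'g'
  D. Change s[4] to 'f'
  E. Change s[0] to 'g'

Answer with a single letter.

Option A: s[4]='h'->'b', delta=(2-8)*5^0 mod 101 = 95, hash=81+95 mod 101 = 75 <-- target
Option B: s[1]='a'->'b', delta=(2-1)*5^3 mod 101 = 24, hash=81+24 mod 101 = 4
Option C: s[3]='a'->'g', delta=(7-1)*5^1 mod 101 = 30, hash=81+30 mod 101 = 10
Option D: s[4]='h'->'f', delta=(6-8)*5^0 mod 101 = 99, hash=81+99 mod 101 = 79
Option E: s[0]='a'->'g', delta=(7-1)*5^4 mod 101 = 13, hash=81+13 mod 101 = 94

Answer: A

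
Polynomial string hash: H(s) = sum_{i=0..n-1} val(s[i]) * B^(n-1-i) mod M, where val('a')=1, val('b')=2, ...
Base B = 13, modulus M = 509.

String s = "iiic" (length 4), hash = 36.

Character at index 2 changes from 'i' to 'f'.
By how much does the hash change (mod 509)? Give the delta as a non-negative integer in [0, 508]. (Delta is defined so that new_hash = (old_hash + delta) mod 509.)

Delta formula: (val(new) - val(old)) * B^(n-1-k) mod M
  val('f') - val('i') = 6 - 9 = -3
  B^(n-1-k) = 13^1 mod 509 = 13
  Delta = -3 * 13 mod 509 = 470

Answer: 470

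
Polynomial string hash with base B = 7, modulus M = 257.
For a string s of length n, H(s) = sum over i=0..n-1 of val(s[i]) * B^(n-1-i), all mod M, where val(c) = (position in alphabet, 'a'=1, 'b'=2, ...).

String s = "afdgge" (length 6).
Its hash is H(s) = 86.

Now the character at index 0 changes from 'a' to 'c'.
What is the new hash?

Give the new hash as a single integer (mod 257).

val('a') = 1, val('c') = 3
Position k = 0, exponent = n-1-k = 5
B^5 mod M = 7^5 mod 257 = 102
Delta = (3 - 1) * 102 mod 257 = 204
New hash = (86 + 204) mod 257 = 33

Answer: 33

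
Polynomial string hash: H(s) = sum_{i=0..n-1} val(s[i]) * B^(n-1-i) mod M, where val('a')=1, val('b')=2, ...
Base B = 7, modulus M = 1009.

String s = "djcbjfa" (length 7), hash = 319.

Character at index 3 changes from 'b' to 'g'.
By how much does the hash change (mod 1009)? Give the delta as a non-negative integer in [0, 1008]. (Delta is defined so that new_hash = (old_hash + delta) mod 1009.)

Delta formula: (val(new) - val(old)) * B^(n-1-k) mod M
  val('g') - val('b') = 7 - 2 = 5
  B^(n-1-k) = 7^3 mod 1009 = 343
  Delta = 5 * 343 mod 1009 = 706

Answer: 706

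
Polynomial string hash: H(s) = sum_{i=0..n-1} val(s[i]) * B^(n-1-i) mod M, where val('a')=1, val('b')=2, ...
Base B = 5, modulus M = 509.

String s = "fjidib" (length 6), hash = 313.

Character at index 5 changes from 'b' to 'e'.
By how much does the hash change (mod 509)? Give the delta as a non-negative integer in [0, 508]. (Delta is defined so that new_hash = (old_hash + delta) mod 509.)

Delta formula: (val(new) - val(old)) * B^(n-1-k) mod M
  val('e') - val('b') = 5 - 2 = 3
  B^(n-1-k) = 5^0 mod 509 = 1
  Delta = 3 * 1 mod 509 = 3

Answer: 3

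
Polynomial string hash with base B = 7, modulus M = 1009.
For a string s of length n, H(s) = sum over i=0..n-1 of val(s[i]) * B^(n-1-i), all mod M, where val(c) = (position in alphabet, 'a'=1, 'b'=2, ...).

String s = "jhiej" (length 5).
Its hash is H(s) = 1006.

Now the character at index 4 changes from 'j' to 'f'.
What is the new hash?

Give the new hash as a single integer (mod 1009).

val('j') = 10, val('f') = 6
Position k = 4, exponent = n-1-k = 0
B^0 mod M = 7^0 mod 1009 = 1
Delta = (6 - 10) * 1 mod 1009 = 1005
New hash = (1006 + 1005) mod 1009 = 1002

Answer: 1002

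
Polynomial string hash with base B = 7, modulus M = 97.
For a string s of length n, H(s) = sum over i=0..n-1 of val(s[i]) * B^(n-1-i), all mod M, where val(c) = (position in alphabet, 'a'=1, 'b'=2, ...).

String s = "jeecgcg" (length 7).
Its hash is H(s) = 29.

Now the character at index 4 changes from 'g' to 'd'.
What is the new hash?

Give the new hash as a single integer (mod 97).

val('g') = 7, val('d') = 4
Position k = 4, exponent = n-1-k = 2
B^2 mod M = 7^2 mod 97 = 49
Delta = (4 - 7) * 49 mod 97 = 47
New hash = (29 + 47) mod 97 = 76

Answer: 76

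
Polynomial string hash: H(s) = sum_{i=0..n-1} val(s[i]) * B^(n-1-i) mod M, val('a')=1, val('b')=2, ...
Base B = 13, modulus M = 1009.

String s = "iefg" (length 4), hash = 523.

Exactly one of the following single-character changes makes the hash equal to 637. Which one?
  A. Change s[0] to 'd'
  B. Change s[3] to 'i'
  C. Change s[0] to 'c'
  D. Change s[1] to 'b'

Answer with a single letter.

Option A: s[0]='i'->'d', delta=(4-9)*13^3 mod 1009 = 114, hash=523+114 mod 1009 = 637 <-- target
Option B: s[3]='g'->'i', delta=(9-7)*13^0 mod 1009 = 2, hash=523+2 mod 1009 = 525
Option C: s[0]='i'->'c', delta=(3-9)*13^3 mod 1009 = 944, hash=523+944 mod 1009 = 458
Option D: s[1]='e'->'b', delta=(2-5)*13^2 mod 1009 = 502, hash=523+502 mod 1009 = 16

Answer: A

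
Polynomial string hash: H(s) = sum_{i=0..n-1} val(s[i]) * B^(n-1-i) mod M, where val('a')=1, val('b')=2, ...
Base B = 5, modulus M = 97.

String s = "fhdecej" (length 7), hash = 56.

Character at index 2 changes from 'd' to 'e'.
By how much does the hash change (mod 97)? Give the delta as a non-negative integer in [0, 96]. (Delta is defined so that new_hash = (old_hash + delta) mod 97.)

Delta formula: (val(new) - val(old)) * B^(n-1-k) mod M
  val('e') - val('d') = 5 - 4 = 1
  B^(n-1-k) = 5^4 mod 97 = 43
  Delta = 1 * 43 mod 97 = 43

Answer: 43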